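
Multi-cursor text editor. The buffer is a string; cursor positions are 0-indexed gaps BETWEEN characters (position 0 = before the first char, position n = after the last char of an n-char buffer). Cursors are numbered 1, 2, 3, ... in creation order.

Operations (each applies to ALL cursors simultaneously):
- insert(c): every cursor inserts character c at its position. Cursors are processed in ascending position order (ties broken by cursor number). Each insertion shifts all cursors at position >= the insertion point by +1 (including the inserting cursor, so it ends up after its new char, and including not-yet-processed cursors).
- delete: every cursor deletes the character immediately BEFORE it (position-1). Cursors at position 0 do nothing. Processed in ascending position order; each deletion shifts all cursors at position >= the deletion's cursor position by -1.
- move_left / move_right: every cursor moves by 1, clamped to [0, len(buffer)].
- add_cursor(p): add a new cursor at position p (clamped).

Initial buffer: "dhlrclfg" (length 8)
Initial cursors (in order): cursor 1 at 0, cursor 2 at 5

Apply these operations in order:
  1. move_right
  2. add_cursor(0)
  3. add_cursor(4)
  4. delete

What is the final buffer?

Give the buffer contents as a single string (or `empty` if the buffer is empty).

After op 1 (move_right): buffer="dhlrclfg" (len 8), cursors c1@1 c2@6, authorship ........
After op 2 (add_cursor(0)): buffer="dhlrclfg" (len 8), cursors c3@0 c1@1 c2@6, authorship ........
After op 3 (add_cursor(4)): buffer="dhlrclfg" (len 8), cursors c3@0 c1@1 c4@4 c2@6, authorship ........
After op 4 (delete): buffer="hlcfg" (len 5), cursors c1@0 c3@0 c4@2 c2@3, authorship .....

Answer: hlcfg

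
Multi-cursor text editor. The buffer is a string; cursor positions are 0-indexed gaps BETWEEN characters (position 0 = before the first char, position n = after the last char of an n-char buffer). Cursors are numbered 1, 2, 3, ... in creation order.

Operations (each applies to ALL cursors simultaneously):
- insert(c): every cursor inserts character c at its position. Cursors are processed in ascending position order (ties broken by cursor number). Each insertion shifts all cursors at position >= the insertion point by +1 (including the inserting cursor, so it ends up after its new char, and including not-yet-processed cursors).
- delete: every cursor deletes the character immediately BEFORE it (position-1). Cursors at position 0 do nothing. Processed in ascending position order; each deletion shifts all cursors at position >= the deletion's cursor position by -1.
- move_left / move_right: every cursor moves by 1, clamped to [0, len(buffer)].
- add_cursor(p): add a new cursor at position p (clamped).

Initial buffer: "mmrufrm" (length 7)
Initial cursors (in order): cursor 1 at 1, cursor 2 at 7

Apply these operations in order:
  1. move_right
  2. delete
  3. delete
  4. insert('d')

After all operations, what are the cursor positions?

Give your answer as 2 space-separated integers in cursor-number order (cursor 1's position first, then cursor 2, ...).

After op 1 (move_right): buffer="mmrufrm" (len 7), cursors c1@2 c2@7, authorship .......
After op 2 (delete): buffer="mrufr" (len 5), cursors c1@1 c2@5, authorship .....
After op 3 (delete): buffer="ruf" (len 3), cursors c1@0 c2@3, authorship ...
After op 4 (insert('d')): buffer="drufd" (len 5), cursors c1@1 c2@5, authorship 1...2

Answer: 1 5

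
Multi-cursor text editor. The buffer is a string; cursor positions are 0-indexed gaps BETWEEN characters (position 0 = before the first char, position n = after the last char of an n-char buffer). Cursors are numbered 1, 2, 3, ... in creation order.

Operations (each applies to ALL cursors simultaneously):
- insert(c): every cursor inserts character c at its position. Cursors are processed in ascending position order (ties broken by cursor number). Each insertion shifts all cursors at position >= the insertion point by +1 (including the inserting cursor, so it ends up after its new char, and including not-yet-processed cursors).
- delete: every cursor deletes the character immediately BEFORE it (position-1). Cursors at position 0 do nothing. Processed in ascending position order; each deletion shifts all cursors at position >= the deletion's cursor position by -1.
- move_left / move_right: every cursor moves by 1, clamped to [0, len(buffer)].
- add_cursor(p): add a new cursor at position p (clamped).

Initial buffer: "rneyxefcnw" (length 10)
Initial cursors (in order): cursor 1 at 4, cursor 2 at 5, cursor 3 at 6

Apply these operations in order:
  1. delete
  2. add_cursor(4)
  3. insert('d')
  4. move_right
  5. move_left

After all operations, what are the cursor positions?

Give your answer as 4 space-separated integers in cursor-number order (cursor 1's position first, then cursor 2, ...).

After op 1 (delete): buffer="rnefcnw" (len 7), cursors c1@3 c2@3 c3@3, authorship .......
After op 2 (add_cursor(4)): buffer="rnefcnw" (len 7), cursors c1@3 c2@3 c3@3 c4@4, authorship .......
After op 3 (insert('d')): buffer="rnedddfdcnw" (len 11), cursors c1@6 c2@6 c3@6 c4@8, authorship ...123.4...
After op 4 (move_right): buffer="rnedddfdcnw" (len 11), cursors c1@7 c2@7 c3@7 c4@9, authorship ...123.4...
After op 5 (move_left): buffer="rnedddfdcnw" (len 11), cursors c1@6 c2@6 c3@6 c4@8, authorship ...123.4...

Answer: 6 6 6 8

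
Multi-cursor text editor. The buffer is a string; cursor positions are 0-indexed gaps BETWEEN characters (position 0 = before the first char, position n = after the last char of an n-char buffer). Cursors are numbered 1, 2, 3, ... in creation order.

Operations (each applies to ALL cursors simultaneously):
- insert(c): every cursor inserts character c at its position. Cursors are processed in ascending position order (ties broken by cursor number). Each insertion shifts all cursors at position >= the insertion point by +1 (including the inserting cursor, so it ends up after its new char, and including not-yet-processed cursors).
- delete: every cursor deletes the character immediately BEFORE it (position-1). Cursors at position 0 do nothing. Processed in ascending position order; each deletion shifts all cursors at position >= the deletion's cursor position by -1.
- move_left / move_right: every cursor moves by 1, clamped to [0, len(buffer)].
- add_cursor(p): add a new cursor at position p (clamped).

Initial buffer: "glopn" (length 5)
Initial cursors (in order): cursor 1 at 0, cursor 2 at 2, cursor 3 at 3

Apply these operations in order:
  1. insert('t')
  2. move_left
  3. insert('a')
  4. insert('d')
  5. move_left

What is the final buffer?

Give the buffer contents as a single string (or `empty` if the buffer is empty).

After op 1 (insert('t')): buffer="tgltotpn" (len 8), cursors c1@1 c2@4 c3@6, authorship 1..2.3..
After op 2 (move_left): buffer="tgltotpn" (len 8), cursors c1@0 c2@3 c3@5, authorship 1..2.3..
After op 3 (insert('a')): buffer="atglatoatpn" (len 11), cursors c1@1 c2@5 c3@8, authorship 11..22.33..
After op 4 (insert('d')): buffer="adtgladtoadtpn" (len 14), cursors c1@2 c2@7 c3@11, authorship 111..222.333..
After op 5 (move_left): buffer="adtgladtoadtpn" (len 14), cursors c1@1 c2@6 c3@10, authorship 111..222.333..

Answer: adtgladtoadtpn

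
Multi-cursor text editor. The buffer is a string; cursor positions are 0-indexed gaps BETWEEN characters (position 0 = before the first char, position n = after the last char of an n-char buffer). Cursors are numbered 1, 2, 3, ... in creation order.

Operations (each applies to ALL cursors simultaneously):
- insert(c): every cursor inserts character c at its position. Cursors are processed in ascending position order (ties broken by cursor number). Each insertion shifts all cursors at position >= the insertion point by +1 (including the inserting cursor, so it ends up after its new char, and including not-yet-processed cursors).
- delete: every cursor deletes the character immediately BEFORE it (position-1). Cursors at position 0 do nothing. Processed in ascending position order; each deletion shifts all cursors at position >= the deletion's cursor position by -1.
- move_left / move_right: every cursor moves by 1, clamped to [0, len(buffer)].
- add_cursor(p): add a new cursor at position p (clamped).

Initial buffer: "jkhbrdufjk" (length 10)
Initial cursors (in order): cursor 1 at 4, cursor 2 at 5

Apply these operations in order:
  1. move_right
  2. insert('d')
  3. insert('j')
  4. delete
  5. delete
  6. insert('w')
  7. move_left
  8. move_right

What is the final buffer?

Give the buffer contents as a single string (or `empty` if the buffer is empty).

Answer: jkhbrwdwufjk

Derivation:
After op 1 (move_right): buffer="jkhbrdufjk" (len 10), cursors c1@5 c2@6, authorship ..........
After op 2 (insert('d')): buffer="jkhbrdddufjk" (len 12), cursors c1@6 c2@8, authorship .....1.2....
After op 3 (insert('j')): buffer="jkhbrdjddjufjk" (len 14), cursors c1@7 c2@10, authorship .....11.22....
After op 4 (delete): buffer="jkhbrdddufjk" (len 12), cursors c1@6 c2@8, authorship .....1.2....
After op 5 (delete): buffer="jkhbrdufjk" (len 10), cursors c1@5 c2@6, authorship ..........
After op 6 (insert('w')): buffer="jkhbrwdwufjk" (len 12), cursors c1@6 c2@8, authorship .....1.2....
After op 7 (move_left): buffer="jkhbrwdwufjk" (len 12), cursors c1@5 c2@7, authorship .....1.2....
After op 8 (move_right): buffer="jkhbrwdwufjk" (len 12), cursors c1@6 c2@8, authorship .....1.2....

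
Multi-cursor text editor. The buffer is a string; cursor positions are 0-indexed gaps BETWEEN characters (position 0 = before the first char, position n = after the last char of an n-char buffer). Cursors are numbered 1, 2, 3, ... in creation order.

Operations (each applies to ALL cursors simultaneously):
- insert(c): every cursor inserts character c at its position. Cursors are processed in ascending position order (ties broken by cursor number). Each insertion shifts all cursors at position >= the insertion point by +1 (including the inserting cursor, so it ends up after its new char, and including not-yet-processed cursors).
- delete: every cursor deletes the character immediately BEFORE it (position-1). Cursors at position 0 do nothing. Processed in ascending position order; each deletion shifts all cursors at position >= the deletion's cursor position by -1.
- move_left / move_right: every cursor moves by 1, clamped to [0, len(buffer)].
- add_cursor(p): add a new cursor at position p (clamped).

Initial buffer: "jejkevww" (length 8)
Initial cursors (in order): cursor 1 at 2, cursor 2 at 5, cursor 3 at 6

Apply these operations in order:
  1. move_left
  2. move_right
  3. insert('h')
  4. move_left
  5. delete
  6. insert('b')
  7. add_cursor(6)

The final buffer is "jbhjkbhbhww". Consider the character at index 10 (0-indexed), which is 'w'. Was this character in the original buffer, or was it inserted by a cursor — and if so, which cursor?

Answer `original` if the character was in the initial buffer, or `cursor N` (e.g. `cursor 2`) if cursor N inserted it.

Answer: original

Derivation:
After op 1 (move_left): buffer="jejkevww" (len 8), cursors c1@1 c2@4 c3@5, authorship ........
After op 2 (move_right): buffer="jejkevww" (len 8), cursors c1@2 c2@5 c3@6, authorship ........
After op 3 (insert('h')): buffer="jehjkehvhww" (len 11), cursors c1@3 c2@7 c3@9, authorship ..1...2.3..
After op 4 (move_left): buffer="jehjkehvhww" (len 11), cursors c1@2 c2@6 c3@8, authorship ..1...2.3..
After op 5 (delete): buffer="jhjkhhww" (len 8), cursors c1@1 c2@4 c3@5, authorship .1..23..
After op 6 (insert('b')): buffer="jbhjkbhbhww" (len 11), cursors c1@2 c2@6 c3@8, authorship .11..2233..
After op 7 (add_cursor(6)): buffer="jbhjkbhbhww" (len 11), cursors c1@2 c2@6 c4@6 c3@8, authorship .11..2233..
Authorship (.=original, N=cursor N): . 1 1 . . 2 2 3 3 . .
Index 10: author = original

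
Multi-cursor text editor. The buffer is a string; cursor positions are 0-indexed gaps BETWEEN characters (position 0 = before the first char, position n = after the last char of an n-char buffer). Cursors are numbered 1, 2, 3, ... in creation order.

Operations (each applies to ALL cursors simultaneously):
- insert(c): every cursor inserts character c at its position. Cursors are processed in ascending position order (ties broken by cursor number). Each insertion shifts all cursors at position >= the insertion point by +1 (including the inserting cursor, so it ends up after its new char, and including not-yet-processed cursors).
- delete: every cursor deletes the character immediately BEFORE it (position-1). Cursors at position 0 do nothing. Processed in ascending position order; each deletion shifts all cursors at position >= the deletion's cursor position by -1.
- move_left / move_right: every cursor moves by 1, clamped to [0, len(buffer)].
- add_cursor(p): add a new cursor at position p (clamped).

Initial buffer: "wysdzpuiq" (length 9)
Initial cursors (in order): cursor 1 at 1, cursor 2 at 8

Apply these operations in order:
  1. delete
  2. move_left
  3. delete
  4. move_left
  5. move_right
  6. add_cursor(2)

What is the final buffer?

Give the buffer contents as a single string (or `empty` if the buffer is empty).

Answer: ysdzuq

Derivation:
After op 1 (delete): buffer="ysdzpuq" (len 7), cursors c1@0 c2@6, authorship .......
After op 2 (move_left): buffer="ysdzpuq" (len 7), cursors c1@0 c2@5, authorship .......
After op 3 (delete): buffer="ysdzuq" (len 6), cursors c1@0 c2@4, authorship ......
After op 4 (move_left): buffer="ysdzuq" (len 6), cursors c1@0 c2@3, authorship ......
After op 5 (move_right): buffer="ysdzuq" (len 6), cursors c1@1 c2@4, authorship ......
After op 6 (add_cursor(2)): buffer="ysdzuq" (len 6), cursors c1@1 c3@2 c2@4, authorship ......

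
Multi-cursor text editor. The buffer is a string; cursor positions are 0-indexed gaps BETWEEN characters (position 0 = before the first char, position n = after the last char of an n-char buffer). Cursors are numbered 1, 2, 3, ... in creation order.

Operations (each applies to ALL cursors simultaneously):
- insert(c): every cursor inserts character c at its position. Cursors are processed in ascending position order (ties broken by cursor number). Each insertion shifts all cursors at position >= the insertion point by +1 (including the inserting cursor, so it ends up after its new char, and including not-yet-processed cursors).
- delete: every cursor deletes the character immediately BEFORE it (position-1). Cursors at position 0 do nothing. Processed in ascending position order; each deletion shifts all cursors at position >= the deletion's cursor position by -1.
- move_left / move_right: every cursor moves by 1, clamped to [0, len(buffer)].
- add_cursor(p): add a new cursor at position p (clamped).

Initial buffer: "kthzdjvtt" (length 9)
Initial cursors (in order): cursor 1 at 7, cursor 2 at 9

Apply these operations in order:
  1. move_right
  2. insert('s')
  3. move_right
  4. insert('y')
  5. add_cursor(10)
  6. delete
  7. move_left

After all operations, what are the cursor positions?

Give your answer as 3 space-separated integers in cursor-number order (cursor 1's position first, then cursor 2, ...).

Answer: 8 9 8

Derivation:
After op 1 (move_right): buffer="kthzdjvtt" (len 9), cursors c1@8 c2@9, authorship .........
After op 2 (insert('s')): buffer="kthzdjvtsts" (len 11), cursors c1@9 c2@11, authorship ........1.2
After op 3 (move_right): buffer="kthzdjvtsts" (len 11), cursors c1@10 c2@11, authorship ........1.2
After op 4 (insert('y')): buffer="kthzdjvtstysy" (len 13), cursors c1@11 c2@13, authorship ........1.122
After op 5 (add_cursor(10)): buffer="kthzdjvtstysy" (len 13), cursors c3@10 c1@11 c2@13, authorship ........1.122
After op 6 (delete): buffer="kthzdjvtss" (len 10), cursors c1@9 c3@9 c2@10, authorship ........12
After op 7 (move_left): buffer="kthzdjvtss" (len 10), cursors c1@8 c3@8 c2@9, authorship ........12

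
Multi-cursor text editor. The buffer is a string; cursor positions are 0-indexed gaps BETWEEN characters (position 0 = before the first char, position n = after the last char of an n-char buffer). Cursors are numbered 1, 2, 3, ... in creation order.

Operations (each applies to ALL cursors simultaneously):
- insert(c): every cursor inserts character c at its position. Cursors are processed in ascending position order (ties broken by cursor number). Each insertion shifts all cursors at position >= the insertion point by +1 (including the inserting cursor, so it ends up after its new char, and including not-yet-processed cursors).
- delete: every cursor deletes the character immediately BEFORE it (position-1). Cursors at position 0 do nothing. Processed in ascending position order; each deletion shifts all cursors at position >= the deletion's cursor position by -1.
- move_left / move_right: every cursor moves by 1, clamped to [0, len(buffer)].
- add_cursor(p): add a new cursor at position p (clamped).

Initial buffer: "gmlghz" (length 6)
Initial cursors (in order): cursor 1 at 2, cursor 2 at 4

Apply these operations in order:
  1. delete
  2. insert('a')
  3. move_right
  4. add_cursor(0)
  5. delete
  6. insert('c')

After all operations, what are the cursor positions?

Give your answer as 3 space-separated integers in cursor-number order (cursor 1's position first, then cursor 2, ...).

Answer: 4 6 1

Derivation:
After op 1 (delete): buffer="glhz" (len 4), cursors c1@1 c2@2, authorship ....
After op 2 (insert('a')): buffer="galahz" (len 6), cursors c1@2 c2@4, authorship .1.2..
After op 3 (move_right): buffer="galahz" (len 6), cursors c1@3 c2@5, authorship .1.2..
After op 4 (add_cursor(0)): buffer="galahz" (len 6), cursors c3@0 c1@3 c2@5, authorship .1.2..
After op 5 (delete): buffer="gaaz" (len 4), cursors c3@0 c1@2 c2@3, authorship .12.
After op 6 (insert('c')): buffer="cgacacz" (len 7), cursors c3@1 c1@4 c2@6, authorship 3.1122.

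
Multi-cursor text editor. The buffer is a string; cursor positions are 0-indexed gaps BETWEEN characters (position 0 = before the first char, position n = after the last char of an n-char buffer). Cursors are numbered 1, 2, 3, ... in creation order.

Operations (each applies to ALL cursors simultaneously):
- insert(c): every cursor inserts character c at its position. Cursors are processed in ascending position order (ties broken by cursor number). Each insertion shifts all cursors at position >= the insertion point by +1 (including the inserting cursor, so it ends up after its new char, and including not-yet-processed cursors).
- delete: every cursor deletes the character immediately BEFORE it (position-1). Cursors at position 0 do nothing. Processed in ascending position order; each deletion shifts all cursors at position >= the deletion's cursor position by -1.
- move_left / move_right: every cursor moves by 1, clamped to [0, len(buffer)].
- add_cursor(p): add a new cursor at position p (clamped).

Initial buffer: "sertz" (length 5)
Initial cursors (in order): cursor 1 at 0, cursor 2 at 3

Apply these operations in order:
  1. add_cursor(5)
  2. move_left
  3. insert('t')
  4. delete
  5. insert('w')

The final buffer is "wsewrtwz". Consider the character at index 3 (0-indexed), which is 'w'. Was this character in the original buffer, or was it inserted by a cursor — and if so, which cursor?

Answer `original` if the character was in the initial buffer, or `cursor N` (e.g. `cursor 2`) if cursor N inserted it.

After op 1 (add_cursor(5)): buffer="sertz" (len 5), cursors c1@0 c2@3 c3@5, authorship .....
After op 2 (move_left): buffer="sertz" (len 5), cursors c1@0 c2@2 c3@4, authorship .....
After op 3 (insert('t')): buffer="tsetrttz" (len 8), cursors c1@1 c2@4 c3@7, authorship 1..2..3.
After op 4 (delete): buffer="sertz" (len 5), cursors c1@0 c2@2 c3@4, authorship .....
After op 5 (insert('w')): buffer="wsewrtwz" (len 8), cursors c1@1 c2@4 c3@7, authorship 1..2..3.
Authorship (.=original, N=cursor N): 1 . . 2 . . 3 .
Index 3: author = 2

Answer: cursor 2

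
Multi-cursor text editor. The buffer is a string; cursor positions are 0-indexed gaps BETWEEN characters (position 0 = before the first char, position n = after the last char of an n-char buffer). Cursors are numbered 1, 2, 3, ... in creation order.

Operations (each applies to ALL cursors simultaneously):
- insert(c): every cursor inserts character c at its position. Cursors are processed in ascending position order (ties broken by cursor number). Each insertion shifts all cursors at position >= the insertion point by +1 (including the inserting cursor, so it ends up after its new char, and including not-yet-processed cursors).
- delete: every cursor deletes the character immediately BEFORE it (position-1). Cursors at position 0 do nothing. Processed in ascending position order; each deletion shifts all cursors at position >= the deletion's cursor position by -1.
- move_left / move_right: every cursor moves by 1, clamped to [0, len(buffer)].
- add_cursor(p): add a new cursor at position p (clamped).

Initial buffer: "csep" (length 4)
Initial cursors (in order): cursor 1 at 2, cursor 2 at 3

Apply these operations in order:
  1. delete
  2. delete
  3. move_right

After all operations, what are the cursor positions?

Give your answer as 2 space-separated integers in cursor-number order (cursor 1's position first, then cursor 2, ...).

Answer: 1 1

Derivation:
After op 1 (delete): buffer="cp" (len 2), cursors c1@1 c2@1, authorship ..
After op 2 (delete): buffer="p" (len 1), cursors c1@0 c2@0, authorship .
After op 3 (move_right): buffer="p" (len 1), cursors c1@1 c2@1, authorship .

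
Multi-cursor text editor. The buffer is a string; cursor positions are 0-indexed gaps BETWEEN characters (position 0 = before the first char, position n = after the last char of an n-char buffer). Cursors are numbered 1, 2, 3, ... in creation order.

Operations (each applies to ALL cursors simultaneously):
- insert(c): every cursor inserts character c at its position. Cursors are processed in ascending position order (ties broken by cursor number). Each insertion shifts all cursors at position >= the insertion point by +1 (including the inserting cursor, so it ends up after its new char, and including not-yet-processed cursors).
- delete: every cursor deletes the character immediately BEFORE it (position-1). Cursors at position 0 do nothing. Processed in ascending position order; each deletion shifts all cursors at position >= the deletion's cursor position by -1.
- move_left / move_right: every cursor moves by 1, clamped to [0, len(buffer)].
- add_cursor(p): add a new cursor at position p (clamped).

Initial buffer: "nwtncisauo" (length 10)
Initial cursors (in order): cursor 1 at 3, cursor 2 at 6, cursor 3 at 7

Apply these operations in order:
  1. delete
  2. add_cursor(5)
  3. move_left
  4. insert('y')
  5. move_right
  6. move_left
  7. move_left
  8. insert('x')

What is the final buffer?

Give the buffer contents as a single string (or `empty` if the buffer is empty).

After op 1 (delete): buffer="nwncauo" (len 7), cursors c1@2 c2@4 c3@4, authorship .......
After op 2 (add_cursor(5)): buffer="nwncauo" (len 7), cursors c1@2 c2@4 c3@4 c4@5, authorship .......
After op 3 (move_left): buffer="nwncauo" (len 7), cursors c1@1 c2@3 c3@3 c4@4, authorship .......
After op 4 (insert('y')): buffer="nywnyycyauo" (len 11), cursors c1@2 c2@6 c3@6 c4@8, authorship .1..23.4...
After op 5 (move_right): buffer="nywnyycyauo" (len 11), cursors c1@3 c2@7 c3@7 c4@9, authorship .1..23.4...
After op 6 (move_left): buffer="nywnyycyauo" (len 11), cursors c1@2 c2@6 c3@6 c4@8, authorship .1..23.4...
After op 7 (move_left): buffer="nywnyycyauo" (len 11), cursors c1@1 c2@5 c3@5 c4@7, authorship .1..23.4...
After op 8 (insert('x')): buffer="nxywnyxxycxyauo" (len 15), cursors c1@2 c2@8 c3@8 c4@11, authorship .11..2233.44...

Answer: nxywnyxxycxyauo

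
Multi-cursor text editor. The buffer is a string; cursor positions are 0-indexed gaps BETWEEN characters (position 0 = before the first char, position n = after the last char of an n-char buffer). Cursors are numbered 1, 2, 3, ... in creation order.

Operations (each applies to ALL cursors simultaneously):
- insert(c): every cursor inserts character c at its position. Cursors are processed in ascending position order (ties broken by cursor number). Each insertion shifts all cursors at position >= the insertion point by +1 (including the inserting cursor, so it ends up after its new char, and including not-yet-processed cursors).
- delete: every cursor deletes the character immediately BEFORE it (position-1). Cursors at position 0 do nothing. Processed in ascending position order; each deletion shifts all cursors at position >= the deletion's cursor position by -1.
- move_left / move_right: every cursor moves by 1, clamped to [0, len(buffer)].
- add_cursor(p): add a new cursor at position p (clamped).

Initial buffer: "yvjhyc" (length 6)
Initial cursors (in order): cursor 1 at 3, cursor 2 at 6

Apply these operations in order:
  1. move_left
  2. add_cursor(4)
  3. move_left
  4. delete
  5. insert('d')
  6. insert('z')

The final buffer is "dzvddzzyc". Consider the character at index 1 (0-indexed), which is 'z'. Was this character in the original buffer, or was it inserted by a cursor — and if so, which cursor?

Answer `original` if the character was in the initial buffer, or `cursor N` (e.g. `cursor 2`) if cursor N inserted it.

After op 1 (move_left): buffer="yvjhyc" (len 6), cursors c1@2 c2@5, authorship ......
After op 2 (add_cursor(4)): buffer="yvjhyc" (len 6), cursors c1@2 c3@4 c2@5, authorship ......
After op 3 (move_left): buffer="yvjhyc" (len 6), cursors c1@1 c3@3 c2@4, authorship ......
After op 4 (delete): buffer="vyc" (len 3), cursors c1@0 c2@1 c3@1, authorship ...
After op 5 (insert('d')): buffer="dvddyc" (len 6), cursors c1@1 c2@4 c3@4, authorship 1.23..
After op 6 (insert('z')): buffer="dzvddzzyc" (len 9), cursors c1@2 c2@7 c3@7, authorship 11.2323..
Authorship (.=original, N=cursor N): 1 1 . 2 3 2 3 . .
Index 1: author = 1

Answer: cursor 1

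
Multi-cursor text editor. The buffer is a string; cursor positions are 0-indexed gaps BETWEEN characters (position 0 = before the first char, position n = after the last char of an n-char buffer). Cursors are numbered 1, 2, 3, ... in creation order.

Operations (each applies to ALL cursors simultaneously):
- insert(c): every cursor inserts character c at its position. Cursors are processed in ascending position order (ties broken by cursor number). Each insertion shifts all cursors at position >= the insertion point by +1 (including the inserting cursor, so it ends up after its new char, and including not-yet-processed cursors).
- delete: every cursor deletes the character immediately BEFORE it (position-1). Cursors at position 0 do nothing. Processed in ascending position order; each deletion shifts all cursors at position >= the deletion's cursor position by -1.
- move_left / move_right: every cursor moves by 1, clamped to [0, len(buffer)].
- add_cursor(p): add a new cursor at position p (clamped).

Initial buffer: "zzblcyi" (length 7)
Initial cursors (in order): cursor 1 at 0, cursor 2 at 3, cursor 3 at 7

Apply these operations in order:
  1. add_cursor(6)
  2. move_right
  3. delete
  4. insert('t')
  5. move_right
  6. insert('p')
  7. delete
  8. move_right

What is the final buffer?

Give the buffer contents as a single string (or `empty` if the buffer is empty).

After op 1 (add_cursor(6)): buffer="zzblcyi" (len 7), cursors c1@0 c2@3 c4@6 c3@7, authorship .......
After op 2 (move_right): buffer="zzblcyi" (len 7), cursors c1@1 c2@4 c3@7 c4@7, authorship .......
After op 3 (delete): buffer="zbc" (len 3), cursors c1@0 c2@2 c3@3 c4@3, authorship ...
After op 4 (insert('t')): buffer="tzbtctt" (len 7), cursors c1@1 c2@4 c3@7 c4@7, authorship 1..2.34
After op 5 (move_right): buffer="tzbtctt" (len 7), cursors c1@2 c2@5 c3@7 c4@7, authorship 1..2.34
After op 6 (insert('p')): buffer="tzpbtcpttpp" (len 11), cursors c1@3 c2@7 c3@11 c4@11, authorship 1.1.2.23434
After op 7 (delete): buffer="tzbtctt" (len 7), cursors c1@2 c2@5 c3@7 c4@7, authorship 1..2.34
After op 8 (move_right): buffer="tzbtctt" (len 7), cursors c1@3 c2@6 c3@7 c4@7, authorship 1..2.34

Answer: tzbtctt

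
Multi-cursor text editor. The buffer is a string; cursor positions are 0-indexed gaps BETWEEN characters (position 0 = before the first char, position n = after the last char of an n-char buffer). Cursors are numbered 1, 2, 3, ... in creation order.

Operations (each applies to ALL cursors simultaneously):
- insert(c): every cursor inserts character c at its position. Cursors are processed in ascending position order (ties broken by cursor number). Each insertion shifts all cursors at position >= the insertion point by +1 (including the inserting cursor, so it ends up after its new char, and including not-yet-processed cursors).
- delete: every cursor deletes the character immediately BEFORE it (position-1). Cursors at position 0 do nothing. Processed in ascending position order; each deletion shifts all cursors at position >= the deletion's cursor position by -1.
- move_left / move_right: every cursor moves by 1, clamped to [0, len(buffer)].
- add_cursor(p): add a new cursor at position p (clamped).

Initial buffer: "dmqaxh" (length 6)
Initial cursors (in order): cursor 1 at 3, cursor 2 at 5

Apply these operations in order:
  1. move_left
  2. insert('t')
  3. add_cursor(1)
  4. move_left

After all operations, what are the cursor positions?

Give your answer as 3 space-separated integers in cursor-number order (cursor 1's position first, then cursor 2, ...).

After op 1 (move_left): buffer="dmqaxh" (len 6), cursors c1@2 c2@4, authorship ......
After op 2 (insert('t')): buffer="dmtqatxh" (len 8), cursors c1@3 c2@6, authorship ..1..2..
After op 3 (add_cursor(1)): buffer="dmtqatxh" (len 8), cursors c3@1 c1@3 c2@6, authorship ..1..2..
After op 4 (move_left): buffer="dmtqatxh" (len 8), cursors c3@0 c1@2 c2@5, authorship ..1..2..

Answer: 2 5 0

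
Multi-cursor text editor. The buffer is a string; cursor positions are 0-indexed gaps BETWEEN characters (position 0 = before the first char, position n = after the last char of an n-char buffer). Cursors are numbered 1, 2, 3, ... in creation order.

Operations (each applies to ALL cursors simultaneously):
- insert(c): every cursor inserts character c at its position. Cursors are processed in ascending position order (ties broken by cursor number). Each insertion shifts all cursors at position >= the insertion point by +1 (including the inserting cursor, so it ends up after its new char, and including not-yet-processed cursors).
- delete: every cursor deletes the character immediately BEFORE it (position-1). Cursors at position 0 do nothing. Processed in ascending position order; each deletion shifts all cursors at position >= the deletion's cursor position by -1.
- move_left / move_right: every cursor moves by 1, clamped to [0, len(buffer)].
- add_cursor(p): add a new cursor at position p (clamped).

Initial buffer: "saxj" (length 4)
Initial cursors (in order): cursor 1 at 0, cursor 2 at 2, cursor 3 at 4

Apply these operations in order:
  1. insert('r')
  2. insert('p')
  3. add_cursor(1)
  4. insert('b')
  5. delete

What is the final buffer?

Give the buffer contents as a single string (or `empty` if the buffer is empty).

After op 1 (insert('r')): buffer="rsarxjr" (len 7), cursors c1@1 c2@4 c3@7, authorship 1..2..3
After op 2 (insert('p')): buffer="rpsarpxjrp" (len 10), cursors c1@2 c2@6 c3@10, authorship 11..22..33
After op 3 (add_cursor(1)): buffer="rpsarpxjrp" (len 10), cursors c4@1 c1@2 c2@6 c3@10, authorship 11..22..33
After op 4 (insert('b')): buffer="rbpbsarpbxjrpb" (len 14), cursors c4@2 c1@4 c2@9 c3@14, authorship 1411..222..333
After op 5 (delete): buffer="rpsarpxjrp" (len 10), cursors c4@1 c1@2 c2@6 c3@10, authorship 11..22..33

Answer: rpsarpxjrp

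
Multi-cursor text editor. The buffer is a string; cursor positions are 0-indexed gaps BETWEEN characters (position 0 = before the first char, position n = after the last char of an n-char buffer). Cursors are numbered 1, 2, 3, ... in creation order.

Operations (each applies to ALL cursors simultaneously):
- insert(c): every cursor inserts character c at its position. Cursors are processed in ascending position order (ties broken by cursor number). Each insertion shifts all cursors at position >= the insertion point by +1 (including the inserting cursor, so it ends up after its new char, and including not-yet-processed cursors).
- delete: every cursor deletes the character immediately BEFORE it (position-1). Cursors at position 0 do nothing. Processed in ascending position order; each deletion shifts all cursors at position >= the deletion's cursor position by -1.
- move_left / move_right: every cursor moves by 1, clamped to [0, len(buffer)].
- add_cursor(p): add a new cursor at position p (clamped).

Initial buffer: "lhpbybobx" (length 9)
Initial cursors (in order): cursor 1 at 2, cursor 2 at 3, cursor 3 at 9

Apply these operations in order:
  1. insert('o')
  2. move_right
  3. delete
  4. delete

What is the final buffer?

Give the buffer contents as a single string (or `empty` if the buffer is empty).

After op 1 (insert('o')): buffer="lhopobybobxo" (len 12), cursors c1@3 c2@5 c3@12, authorship ..1.2......3
After op 2 (move_right): buffer="lhopobybobxo" (len 12), cursors c1@4 c2@6 c3@12, authorship ..1.2......3
After op 3 (delete): buffer="lhooybobx" (len 9), cursors c1@3 c2@4 c3@9, authorship ..12.....
After op 4 (delete): buffer="lhybob" (len 6), cursors c1@2 c2@2 c3@6, authorship ......

Answer: lhybob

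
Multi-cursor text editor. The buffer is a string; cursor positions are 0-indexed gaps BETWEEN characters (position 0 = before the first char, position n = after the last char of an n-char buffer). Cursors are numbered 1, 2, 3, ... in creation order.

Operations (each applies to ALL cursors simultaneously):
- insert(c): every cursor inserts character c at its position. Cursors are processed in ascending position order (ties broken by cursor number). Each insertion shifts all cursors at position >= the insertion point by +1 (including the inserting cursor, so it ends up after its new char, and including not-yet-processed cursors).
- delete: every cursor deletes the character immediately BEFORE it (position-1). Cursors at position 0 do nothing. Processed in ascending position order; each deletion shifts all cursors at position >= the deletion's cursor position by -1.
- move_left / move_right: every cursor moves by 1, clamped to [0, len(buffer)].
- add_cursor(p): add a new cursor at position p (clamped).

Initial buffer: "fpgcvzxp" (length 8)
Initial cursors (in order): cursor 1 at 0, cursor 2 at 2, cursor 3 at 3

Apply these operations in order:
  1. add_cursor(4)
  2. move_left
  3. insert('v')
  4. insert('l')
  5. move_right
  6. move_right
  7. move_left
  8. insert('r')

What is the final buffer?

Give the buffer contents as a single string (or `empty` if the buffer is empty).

Answer: vlfrvlprvlgrvlcrvzxp

Derivation:
After op 1 (add_cursor(4)): buffer="fpgcvzxp" (len 8), cursors c1@0 c2@2 c3@3 c4@4, authorship ........
After op 2 (move_left): buffer="fpgcvzxp" (len 8), cursors c1@0 c2@1 c3@2 c4@3, authorship ........
After op 3 (insert('v')): buffer="vfvpvgvcvzxp" (len 12), cursors c1@1 c2@3 c3@5 c4@7, authorship 1.2.3.4.....
After op 4 (insert('l')): buffer="vlfvlpvlgvlcvzxp" (len 16), cursors c1@2 c2@5 c3@8 c4@11, authorship 11.22.33.44.....
After op 5 (move_right): buffer="vlfvlpvlgvlcvzxp" (len 16), cursors c1@3 c2@6 c3@9 c4@12, authorship 11.22.33.44.....
After op 6 (move_right): buffer="vlfvlpvlgvlcvzxp" (len 16), cursors c1@4 c2@7 c3@10 c4@13, authorship 11.22.33.44.....
After op 7 (move_left): buffer="vlfvlpvlgvlcvzxp" (len 16), cursors c1@3 c2@6 c3@9 c4@12, authorship 11.22.33.44.....
After op 8 (insert('r')): buffer="vlfrvlprvlgrvlcrvzxp" (len 20), cursors c1@4 c2@8 c3@12 c4@16, authorship 11.122.233.344.4....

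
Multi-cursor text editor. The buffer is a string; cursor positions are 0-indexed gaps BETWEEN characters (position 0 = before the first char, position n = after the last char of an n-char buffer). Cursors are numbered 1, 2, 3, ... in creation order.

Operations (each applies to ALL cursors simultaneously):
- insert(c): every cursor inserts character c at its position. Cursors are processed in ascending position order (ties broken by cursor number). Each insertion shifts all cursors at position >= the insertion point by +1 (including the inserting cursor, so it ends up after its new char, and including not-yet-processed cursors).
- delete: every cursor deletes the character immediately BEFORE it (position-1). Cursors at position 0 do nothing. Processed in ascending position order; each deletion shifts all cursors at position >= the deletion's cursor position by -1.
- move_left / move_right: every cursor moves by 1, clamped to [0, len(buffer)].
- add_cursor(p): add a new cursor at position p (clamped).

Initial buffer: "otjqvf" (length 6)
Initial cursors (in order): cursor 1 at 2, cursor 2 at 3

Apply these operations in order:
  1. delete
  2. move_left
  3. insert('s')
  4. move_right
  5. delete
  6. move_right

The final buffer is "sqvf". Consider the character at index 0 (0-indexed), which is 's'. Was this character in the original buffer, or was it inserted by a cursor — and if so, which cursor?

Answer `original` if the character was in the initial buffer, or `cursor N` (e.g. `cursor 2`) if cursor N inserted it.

After op 1 (delete): buffer="oqvf" (len 4), cursors c1@1 c2@1, authorship ....
After op 2 (move_left): buffer="oqvf" (len 4), cursors c1@0 c2@0, authorship ....
After op 3 (insert('s')): buffer="ssoqvf" (len 6), cursors c1@2 c2@2, authorship 12....
After op 4 (move_right): buffer="ssoqvf" (len 6), cursors c1@3 c2@3, authorship 12....
After op 5 (delete): buffer="sqvf" (len 4), cursors c1@1 c2@1, authorship 1...
After op 6 (move_right): buffer="sqvf" (len 4), cursors c1@2 c2@2, authorship 1...
Authorship (.=original, N=cursor N): 1 . . .
Index 0: author = 1

Answer: cursor 1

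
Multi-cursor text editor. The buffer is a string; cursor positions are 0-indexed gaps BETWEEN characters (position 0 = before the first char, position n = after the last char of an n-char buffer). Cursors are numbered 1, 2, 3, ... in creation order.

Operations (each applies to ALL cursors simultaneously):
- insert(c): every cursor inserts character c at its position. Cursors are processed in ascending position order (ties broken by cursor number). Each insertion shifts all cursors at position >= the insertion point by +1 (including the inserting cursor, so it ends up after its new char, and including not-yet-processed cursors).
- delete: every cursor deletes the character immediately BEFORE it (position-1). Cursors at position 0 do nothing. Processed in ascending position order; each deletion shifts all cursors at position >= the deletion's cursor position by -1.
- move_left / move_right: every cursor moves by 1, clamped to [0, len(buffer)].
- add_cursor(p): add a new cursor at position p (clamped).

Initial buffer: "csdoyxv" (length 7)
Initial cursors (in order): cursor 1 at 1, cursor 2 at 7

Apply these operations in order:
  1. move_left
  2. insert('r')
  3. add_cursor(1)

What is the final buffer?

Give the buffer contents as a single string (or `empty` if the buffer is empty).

Answer: rcsdoyxrv

Derivation:
After op 1 (move_left): buffer="csdoyxv" (len 7), cursors c1@0 c2@6, authorship .......
After op 2 (insert('r')): buffer="rcsdoyxrv" (len 9), cursors c1@1 c2@8, authorship 1......2.
After op 3 (add_cursor(1)): buffer="rcsdoyxrv" (len 9), cursors c1@1 c3@1 c2@8, authorship 1......2.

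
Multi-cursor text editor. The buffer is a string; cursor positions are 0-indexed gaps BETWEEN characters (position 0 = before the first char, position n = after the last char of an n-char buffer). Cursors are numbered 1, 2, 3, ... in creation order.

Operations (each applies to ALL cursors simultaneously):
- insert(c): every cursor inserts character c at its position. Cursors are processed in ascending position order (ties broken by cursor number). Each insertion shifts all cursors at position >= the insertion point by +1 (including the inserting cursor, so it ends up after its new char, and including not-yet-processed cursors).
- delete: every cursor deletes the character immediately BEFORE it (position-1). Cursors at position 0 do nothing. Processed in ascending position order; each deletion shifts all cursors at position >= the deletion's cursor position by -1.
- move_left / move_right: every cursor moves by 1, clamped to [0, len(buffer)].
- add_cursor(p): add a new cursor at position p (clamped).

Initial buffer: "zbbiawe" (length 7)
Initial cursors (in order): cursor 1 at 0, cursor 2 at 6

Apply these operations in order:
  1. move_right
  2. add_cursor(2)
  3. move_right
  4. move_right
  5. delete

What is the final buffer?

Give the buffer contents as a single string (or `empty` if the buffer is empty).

After op 1 (move_right): buffer="zbbiawe" (len 7), cursors c1@1 c2@7, authorship .......
After op 2 (add_cursor(2)): buffer="zbbiawe" (len 7), cursors c1@1 c3@2 c2@7, authorship .......
After op 3 (move_right): buffer="zbbiawe" (len 7), cursors c1@2 c3@3 c2@7, authorship .......
After op 4 (move_right): buffer="zbbiawe" (len 7), cursors c1@3 c3@4 c2@7, authorship .......
After op 5 (delete): buffer="zbaw" (len 4), cursors c1@2 c3@2 c2@4, authorship ....

Answer: zbaw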